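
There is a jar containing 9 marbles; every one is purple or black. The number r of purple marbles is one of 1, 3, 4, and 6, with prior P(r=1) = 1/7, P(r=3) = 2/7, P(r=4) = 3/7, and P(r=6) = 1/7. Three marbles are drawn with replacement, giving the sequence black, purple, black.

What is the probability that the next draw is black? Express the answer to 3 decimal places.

Under each hypothesis, the probability of the observed sequence is: P(data | r = 1) = (8/9)(1/9)(8/9) = 0.087791; P(data | r = 3) = (6/9)(3/9)(6/9) = 0.14815; P(data | r = 4) = (5/9)(4/9)(5/9) = 0.13717; P(data | r = 6) = (3/9)(6/9)(3/9) = 0.074074.
The prior-weighted likelihoods are 1/7 · 0.087791 = 0.012542, 2/7 · 0.14815 = 0.042328, 3/7 · 0.13717 = 0.058789, 1/7 · 0.074074 = 0.010582; these sum to 0.12424.
Dividing through by the total gives posterior P(r = 1 | data) = 0.10095, P(r = 3 | data) = 0.34069, P(r = 4 | data) = 0.47319, P(r = 6 | data) = 0.085174.
So P(black next | data) = Σ P(black next | H) P(H | data) = (8/9)(0.10095) + (2/3)(0.34069) + (5/9)(0.47319) + (1/3)(0.085174) = 0.60813.

0.608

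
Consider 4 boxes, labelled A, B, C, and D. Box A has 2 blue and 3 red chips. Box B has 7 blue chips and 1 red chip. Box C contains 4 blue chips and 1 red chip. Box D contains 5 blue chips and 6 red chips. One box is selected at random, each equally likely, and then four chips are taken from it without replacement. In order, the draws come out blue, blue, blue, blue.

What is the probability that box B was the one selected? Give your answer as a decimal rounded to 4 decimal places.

0.6992

Compute the likelihood of the observed sequence for each case: P(data | box A) = (2/5)(1/4)(0/3) = 0; P(data | box B) = (7/8)(6/7)(5/6)(4/5) = 1/2; P(data | box C) = (4/5)(3/4)(2/3)(1/2) = 1/5; P(data | box D) = (5/11)(4/10)(3/9)(2/8) = 1/66.
The prior-weighted likelihoods are 1/4 · 0 = 0, 1/4 · 1/2 = 1/8, 1/4 · 1/5 = 1/20, 1/4 · 1/66 = 1/264; these sum to 59/330.
So P(box B | data) = (1/8) / (59/330) = 165/236.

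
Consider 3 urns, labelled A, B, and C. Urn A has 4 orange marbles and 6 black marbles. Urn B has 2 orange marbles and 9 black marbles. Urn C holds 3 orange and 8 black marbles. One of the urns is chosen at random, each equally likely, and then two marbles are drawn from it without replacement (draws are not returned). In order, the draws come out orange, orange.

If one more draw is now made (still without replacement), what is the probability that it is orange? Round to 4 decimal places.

Compute the likelihood of the observed sequence for each case: P(data | urn A) = (4/10)(3/9) = 2/15; P(data | urn B) = (2/11)(1/10) = 1/55; P(data | urn C) = (3/11)(2/10) = 3/55.
Weighting by the prior gives 1/3 · 2/15 = 2/45, 1/3 · 1/55 = 1/165, 1/3 · 3/55 = 1/55; these sum to 34/495.
The posterior is then P(urn A | data) = 11/17, P(urn B | data) = 3/34, P(urn C | data) = 9/34.
Averaging over the posterior, P(orange next | data) = (1/4)(11/17) + (0)(3/34) + (1/9)(9/34) = 13/68.

0.1912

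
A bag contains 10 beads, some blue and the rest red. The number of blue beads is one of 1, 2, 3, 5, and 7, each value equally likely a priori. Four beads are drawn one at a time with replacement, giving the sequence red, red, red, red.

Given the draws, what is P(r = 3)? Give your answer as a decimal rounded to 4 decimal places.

The likelihood of the observed sequence under each hypothesis: P(data | r = 1) = (9/10)(9/10)(9/10)(9/10) = 0.6561; P(data | r = 2) = (8/10)(8/10)(8/10)(8/10) = 0.4096; P(data | r = 3) = (7/10)(7/10)(7/10)(7/10) = 0.2401; P(data | r = 5) = (5/10)(5/10)(5/10)(5/10) = 0.0625; P(data | r = 7) = (3/10)(3/10)(3/10)(3/10) = 0.0081.
Multiplying each by its prior: 1/5 · 0.6561 = 0.13122, 1/5 · 0.4096 = 0.08192, 1/5 · 0.2401 = 0.04802, 1/5 · 0.0625 = 0.0125, 1/5 · 0.0081 = 0.00162; these sum to 0.27528.
Therefore the posterior P(r = 3 | data) = (0.04802) / (0.27528) = 0.17444.

0.1744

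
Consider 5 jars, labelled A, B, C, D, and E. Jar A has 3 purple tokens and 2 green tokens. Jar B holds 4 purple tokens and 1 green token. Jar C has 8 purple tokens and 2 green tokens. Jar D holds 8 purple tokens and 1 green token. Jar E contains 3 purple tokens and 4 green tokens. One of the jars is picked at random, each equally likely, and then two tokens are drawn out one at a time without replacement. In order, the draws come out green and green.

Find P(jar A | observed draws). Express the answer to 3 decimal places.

Compute the likelihood of the observed sequence for each case: P(data | jar A) = (2/5)(1/4) = 0.1; P(data | jar B) = (1/5)(0/4) = 0; P(data | jar C) = (2/10)(1/9) = 0.022222; P(data | jar D) = (1/9)(0/8) = 0; P(data | jar E) = (4/7)(3/6) = 0.28571.
Weighting by the prior gives 1/5 · 0.1 = 0.02, 1/5 · 0 = 0, 1/5 · 0.022222 = 0.0044444, 1/5 · 0 = 0, 1/5 · 0.28571 = 0.057143; with total 0.081587.
By Bayes' rule, P(jar A | data) = (0.02) / (0.081587) = 0.24514.

0.245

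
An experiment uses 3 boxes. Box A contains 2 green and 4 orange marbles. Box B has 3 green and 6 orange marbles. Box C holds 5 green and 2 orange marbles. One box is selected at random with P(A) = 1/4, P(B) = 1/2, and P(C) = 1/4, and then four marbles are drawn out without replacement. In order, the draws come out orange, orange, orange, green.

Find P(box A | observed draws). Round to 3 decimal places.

Under each hypothesis, the probability of the observed sequence is: P(data | box A) = (4/6)(3/5)(2/4)(2/3) = 2/15; P(data | box B) = (6/9)(5/8)(4/7)(3/6) = 5/42; P(data | box C) = (2/7)(1/6)(0/5) = 0.
Weighting by the prior gives 1/4 · 2/15 = 1/30, 1/2 · 5/42 = 5/84, 1/4 · 0 = 0; these sum to 13/140.
By Bayes' rule, P(box A | data) = (1/30) / (13/140) = 14/39.

0.359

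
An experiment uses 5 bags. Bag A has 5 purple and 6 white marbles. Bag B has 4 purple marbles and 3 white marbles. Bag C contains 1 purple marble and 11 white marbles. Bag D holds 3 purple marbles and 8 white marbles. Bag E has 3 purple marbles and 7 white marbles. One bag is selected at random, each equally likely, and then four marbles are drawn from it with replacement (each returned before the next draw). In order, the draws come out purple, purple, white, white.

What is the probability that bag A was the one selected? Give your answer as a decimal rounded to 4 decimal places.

The likelihood of the observed sequence under each hypothesis: P(data | bag A) = (5/11)(5/11)(6/11)(6/11) = 0.061471; P(data | bag B) = (4/7)(4/7)(3/7)(3/7) = 0.059975; P(data | bag C) = (1/12)(1/12)(11/12)(11/12) = 0.0058353; P(data | bag D) = (3/11)(3/11)(8/11)(8/11) = 0.039342; P(data | bag E) = (3/10)(3/10)(7/10)(7/10) = 0.0441.
Multiplying each by its prior: 1/5 · 0.061471 = 0.012294, 1/5 · 0.059975 = 0.011995, 1/5 · 0.0058353 = 0.0011671, 1/5 · 0.039342 = 0.0078683, 1/5 · 0.0441 = 0.00882; with total 0.042145.
So P(bag A | data) = (0.012294) / (0.042145) = 0.29172.

0.2917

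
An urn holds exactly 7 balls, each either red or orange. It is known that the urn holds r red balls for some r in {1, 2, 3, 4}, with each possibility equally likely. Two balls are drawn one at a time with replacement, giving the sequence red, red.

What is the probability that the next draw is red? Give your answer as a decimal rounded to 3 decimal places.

0.476

Compute the likelihood of the observed sequence for each case: P(data | r = 1) = (1/7)(1/7) = 1/49; P(data | r = 2) = (2/7)(2/7) = 4/49; P(data | r = 3) = (3/7)(3/7) = 9/49; P(data | r = 4) = (4/7)(4/7) = 16/49.
Weighting by the prior gives 1/4 · 1/49 = 1/196, 1/4 · 4/49 = 1/49, 1/4 · 9/49 = 9/196, 1/4 · 16/49 = 4/49; summing to 15/98.
Dividing through by the total gives posterior P(r = 1 | data) = 1/30, P(r = 2 | data) = 2/15, P(r = 3 | data) = 3/10, P(r = 4 | data) = 8/15.
Averaging over the posterior, P(red next | data) = (1/7)(1/30) + (2/7)(2/15) + (3/7)(3/10) + (4/7)(8/15) = 10/21.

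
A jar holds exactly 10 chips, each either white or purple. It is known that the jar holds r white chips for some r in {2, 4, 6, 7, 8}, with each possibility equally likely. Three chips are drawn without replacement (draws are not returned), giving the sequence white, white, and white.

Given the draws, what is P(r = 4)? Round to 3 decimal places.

Under each hypothesis, the probability of the observed sequence is: P(data | r = 2) = (2/10)(1/9)(0/8) = 0; P(data | r = 4) = (4/10)(3/9)(2/8) = 1/30; P(data | r = 6) = (6/10)(5/9)(4/8) = 1/6; P(data | r = 7) = (7/10)(6/9)(5/8) = 7/24; P(data | r = 8) = (8/10)(7/9)(6/8) = 7/15.
Multiplying each by its prior: 1/5 · 0 = 0, 1/5 · 1/30 = 1/150, 1/5 · 1/6 = 1/30, 1/5 · 7/24 = 7/120, 1/5 · 7/15 = 7/75; summing to 23/120.
By Bayes' rule, P(r = 4 | data) = (1/150) / (23/120) = 4/115.

0.035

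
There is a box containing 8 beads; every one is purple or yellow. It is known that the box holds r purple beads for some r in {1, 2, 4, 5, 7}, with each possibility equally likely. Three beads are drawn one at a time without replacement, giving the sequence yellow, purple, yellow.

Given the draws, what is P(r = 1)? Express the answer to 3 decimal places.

0.233

Compute the likelihood of the observed sequence for each case: P(data | r = 1) = (7/8)(1/7)(6/6) = 1/8; P(data | r = 2) = (6/8)(2/7)(5/6) = 5/28; P(data | r = 4) = (4/8)(4/7)(3/6) = 1/7; P(data | r = 5) = (3/8)(5/7)(2/6) = 5/56; P(data | r = 7) = (1/8)(7/7)(0/6) = 0.
The prior-weighted likelihoods are 1/5 · 1/8 = 1/40, 1/5 · 5/28 = 1/28, 1/5 · 1/7 = 1/35, 1/5 · 5/56 = 1/56, 1/5 · 0 = 0; summing to 3/28.
By Bayes' rule, P(r = 1 | data) = (1/40) / (3/28) = 7/30.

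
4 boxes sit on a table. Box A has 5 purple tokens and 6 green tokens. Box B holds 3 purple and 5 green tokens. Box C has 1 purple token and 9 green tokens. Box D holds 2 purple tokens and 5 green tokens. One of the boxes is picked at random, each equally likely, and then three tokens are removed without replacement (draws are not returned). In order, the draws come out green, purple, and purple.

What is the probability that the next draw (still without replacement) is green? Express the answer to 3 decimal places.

Compute the likelihood of the observed sequence for each case: P(data | box A) = (6/11)(5/10)(4/9) = 0.12121; P(data | box B) = (5/8)(3/7)(2/6) = 0.089286; P(data | box C) = (9/10)(1/9)(0/8) = 0; P(data | box D) = (5/7)(2/6)(1/5) = 0.047619.
Multiplying each by its prior: 1/4 · 0.12121 = 0.030303, 1/4 · 0.089286 = 0.022321, 1/4 · 0 = 0, 1/4 · 0.047619 = 0.011905; these sum to 0.064529.
Dividing through by the total gives posterior P(box A | data) = 0.4696, P(box B | data) = 0.34591, P(box C | data) = 0, P(box D | data) = 0.18449.
Averaging over the posterior, P(green next | data) = (5/8)(0.4696) + (4/5)(0.34591) + (1)(0.18449) = 0.75472.

0.755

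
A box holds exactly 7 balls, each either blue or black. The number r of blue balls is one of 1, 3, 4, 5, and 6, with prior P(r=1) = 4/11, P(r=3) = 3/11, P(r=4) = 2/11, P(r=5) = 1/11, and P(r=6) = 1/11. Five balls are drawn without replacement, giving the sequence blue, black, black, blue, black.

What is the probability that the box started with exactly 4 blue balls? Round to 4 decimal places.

For each hypothesis, P(data | H) works out to: P(data | r = 1) = (1/7)(6/6)(5/5)(0/4) = 0; P(data | r = 3) = (3/7)(4/6)(3/5)(2/4)(2/3) = 2/35; P(data | r = 4) = (4/7)(3/6)(2/5)(3/4)(1/3) = 1/35; P(data | r = 5) = (5/7)(2/6)(1/5)(4/4)(0/3) = 0; P(data | r = 6) = (6/7)(1/6)(0/5) = 0.
Multiplying each by its prior: 4/11 · 0 = 0, 3/11 · 2/35 = 6/385, 2/11 · 1/35 = 2/385, 1/11 · 0 = 0, 1/11 · 0 = 0; with total 8/385.
Hence P(r = 4 | data) = (2/385) / (8/385) = 1/4.

0.2500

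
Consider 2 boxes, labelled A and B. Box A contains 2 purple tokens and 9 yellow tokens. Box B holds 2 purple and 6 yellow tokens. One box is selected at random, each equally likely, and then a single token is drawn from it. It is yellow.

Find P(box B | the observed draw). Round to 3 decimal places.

For each hypothesis, P(data | H) works out to: P(data | box A) = (9/11) = 9/11; P(data | box B) = (6/8) = 3/4.
The prior-weighted likelihoods are 1/2 · 9/11 = 9/22, 1/2 · 3/4 = 3/8; with total 69/88.
Therefore the posterior P(box B | data) = (3/8) / (69/88) = 11/23.

0.478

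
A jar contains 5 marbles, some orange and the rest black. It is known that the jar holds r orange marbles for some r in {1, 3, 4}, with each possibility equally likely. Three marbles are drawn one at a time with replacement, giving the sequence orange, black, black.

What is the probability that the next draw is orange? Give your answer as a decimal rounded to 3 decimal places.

Under each hypothesis, the probability of the observed sequence is: P(data | r = 1) = (1/5)(4/5)(4/5) = 16/125; P(data | r = 3) = (3/5)(2/5)(2/5) = 12/125; P(data | r = 4) = (4/5)(1/5)(1/5) = 4/125.
Weighting by the prior gives 1/3 · 16/125 = 16/375, 1/3 · 12/125 = 4/125, 1/3 · 4/125 = 4/375; summing to 32/375.
Normalising, the posterior is P(r = 1 | data) = 1/2, P(r = 3 | data) = 3/8, P(r = 4 | data) = 1/8.
Averaging over the posterior, P(orange next | data) = (1/5)(1/2) + (3/5)(3/8) + (4/5)(1/8) = 17/40.

0.425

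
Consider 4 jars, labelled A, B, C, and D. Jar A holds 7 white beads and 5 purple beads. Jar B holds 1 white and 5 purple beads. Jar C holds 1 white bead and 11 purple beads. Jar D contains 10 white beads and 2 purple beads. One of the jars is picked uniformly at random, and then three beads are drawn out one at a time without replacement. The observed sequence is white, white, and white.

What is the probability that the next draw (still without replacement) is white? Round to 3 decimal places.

Under each hypothesis, the probability of the observed sequence is: P(data | jar A) = (7/12)(6/11)(5/10) = 7/44; P(data | jar B) = (1/6)(0/5) = 0; P(data | jar C) = (1/12)(0/11) = 0; P(data | jar D) = (10/12)(9/11)(8/10) = 6/11.
Multiplying each by its prior: 1/4 · 7/44 = 7/176, 1/4 · 0 = 0, 1/4 · 0 = 0, 1/4 · 6/11 = 3/22; with total 31/176.
Dividing through by the total gives posterior P(jar A | data) = 7/31, P(jar B | data) = 0, P(jar C | data) = 0, P(jar D | data) = 24/31.
The predictive probability is P(white next | data) = (4/9)(7/31) + (7/9)(24/31) = 196/279.

0.703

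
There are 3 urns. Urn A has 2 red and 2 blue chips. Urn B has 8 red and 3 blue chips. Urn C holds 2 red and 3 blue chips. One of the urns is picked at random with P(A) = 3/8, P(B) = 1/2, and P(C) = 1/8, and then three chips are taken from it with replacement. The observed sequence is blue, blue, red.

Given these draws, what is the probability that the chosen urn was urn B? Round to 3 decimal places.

Under each hypothesis, the probability of the observed sequence is: P(data | urn A) = (2/4)(2/4)(2/4) = 0.125; P(data | urn B) = (3/11)(3/11)(8/11) = 0.054095; P(data | urn C) = (3/5)(3/5)(2/5) = 0.144.
The prior-weighted likelihoods are 3/8 · 0.125 = 0.046875, 1/2 · 0.054095 = 0.027047, 1/8 · 0.144 = 0.018; summing to 0.091922.
Hence P(urn B | data) = (0.027047) / (0.091922) = 0.29424.

0.294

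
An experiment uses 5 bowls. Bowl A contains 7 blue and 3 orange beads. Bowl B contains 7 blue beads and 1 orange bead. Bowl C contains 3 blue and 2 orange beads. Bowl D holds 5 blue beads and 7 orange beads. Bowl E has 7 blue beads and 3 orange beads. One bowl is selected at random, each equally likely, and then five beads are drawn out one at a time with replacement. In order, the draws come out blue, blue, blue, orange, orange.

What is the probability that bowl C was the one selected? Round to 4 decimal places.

Compute the likelihood of the observed sequence for each case: P(data | bowl A) = (7/10)(7/10)(7/10)(3/10)(3/10) = 0.03087; P(data | bowl B) = (7/8)(7/8)(7/8)(1/8)(1/8) = 0.010468; P(data | bowl C) = (3/5)(3/5)(3/5)(2/5)(2/5) = 0.03456; P(data | bowl D) = (5/12)(5/12)(5/12)(7/12)(7/12) = 0.024615; P(data | bowl E) = (7/10)(7/10)(7/10)(3/10)(3/10) = 0.03087.
Multiplying each by its prior: 1/5 · 0.03087 = 0.006174, 1/5 · 0.010468 = 0.0020935, 1/5 · 0.03456 = 0.006912, 1/5 · 0.024615 = 0.004923, 1/5 · 0.03087 = 0.006174; with total 0.026277.
Hence P(bowl C | data) = (0.006912) / (0.026277) = 0.26305.

0.2630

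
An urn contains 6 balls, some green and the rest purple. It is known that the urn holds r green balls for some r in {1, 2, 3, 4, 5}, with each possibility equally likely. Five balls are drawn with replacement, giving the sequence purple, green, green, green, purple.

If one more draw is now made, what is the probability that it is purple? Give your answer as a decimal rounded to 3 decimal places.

The likelihood of the observed sequence under each hypothesis: P(data | r = 1) = (5/6)(1/6)(1/6)(1/6)(5/6) = 0.003215; P(data | r = 2) = (4/6)(2/6)(2/6)(2/6)(4/6) = 0.016461; P(data | r = 3) = (3/6)(3/6)(3/6)(3/6)(3/6) = 0.03125; P(data | r = 4) = (2/6)(4/6)(4/6)(4/6)(2/6) = 0.032922; P(data | r = 5) = (1/6)(5/6)(5/6)(5/6)(1/6) = 0.016075.
Multiplying each by its prior: 1/5 · 0.003215 = 0.000643, 1/5 · 0.016461 = 0.0032922, 1/5 · 0.03125 = 0.00625, 1/5 · 0.032922 = 0.0065844, 1/5 · 0.016075 = 0.003215; summing to 0.019985.
Normalising, the posterior is P(r = 1 | data) = 0.032175, P(r = 2 | data) = 0.16474, P(r = 3 | data) = 0.31274, P(r = 4 | data) = 0.32947, P(r = 5 | data) = 0.16088.
So P(purple next | data) = Σ P(purple next | H) P(H | data) = (5/6)(0.032175) + (2/3)(0.16474) + (1/2)(0.31274) + (1/3)(0.32947) + (1/6)(0.16088) = 0.42964.

0.430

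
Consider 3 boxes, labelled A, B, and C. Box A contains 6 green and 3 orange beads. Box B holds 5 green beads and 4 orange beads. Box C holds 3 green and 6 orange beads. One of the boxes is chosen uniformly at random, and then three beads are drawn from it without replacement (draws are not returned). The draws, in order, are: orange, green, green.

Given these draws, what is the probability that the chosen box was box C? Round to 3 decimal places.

The likelihood of the observed sequence under each hypothesis: P(data | box A) = (3/9)(6/8)(5/7) = 5/28; P(data | box B) = (4/9)(5/8)(4/7) = 10/63; P(data | box C) = (6/9)(3/8)(2/7) = 1/14.
Multiplying each by its prior: 1/3 · 5/28 = 5/84, 1/3 · 10/63 = 10/189, 1/3 · 1/14 = 1/42; summing to 103/756.
By Bayes' rule, P(box C | data) = (1/42) / (103/756) = 18/103.

0.175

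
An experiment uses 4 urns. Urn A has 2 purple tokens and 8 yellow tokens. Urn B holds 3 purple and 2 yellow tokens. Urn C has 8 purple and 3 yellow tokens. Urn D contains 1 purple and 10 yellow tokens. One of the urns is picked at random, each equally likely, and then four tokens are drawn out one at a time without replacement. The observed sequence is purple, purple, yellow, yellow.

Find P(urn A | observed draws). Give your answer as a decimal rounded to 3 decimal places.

For each hypothesis, P(data | H) works out to: P(data | urn A) = (2/10)(1/9)(8/8)(7/7) = 0.022222; P(data | urn B) = (3/5)(2/4)(2/3)(1/2) = 0.1; P(data | urn C) = (8/11)(7/10)(3/9)(2/8) = 0.042424; P(data | urn D) = (1/11)(0/10) = 0.
The prior-weighted likelihoods are 1/4 · 0.022222 = 0.0055556, 1/4 · 0.1 = 0.025, 1/4 · 0.042424 = 0.010606, 1/4 · 0 = 0; these sum to 0.041162.
Therefore the posterior P(urn A | data) = (0.0055556) / (0.041162) = 0.13497.

0.135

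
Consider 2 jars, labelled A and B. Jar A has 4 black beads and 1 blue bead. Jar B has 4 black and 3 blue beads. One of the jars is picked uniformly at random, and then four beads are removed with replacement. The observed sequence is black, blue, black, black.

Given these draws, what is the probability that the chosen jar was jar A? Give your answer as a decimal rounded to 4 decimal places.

Under each hypothesis, the probability of the observed sequence is: P(data | jar A) = (4/5)(1/5)(4/5)(4/5) = 0.1024; P(data | jar B) = (4/7)(3/7)(4/7)(4/7) = 0.079967.
Weighting by the prior gives 1/2 · 0.1024 = 0.0512, 1/2 · 0.079967 = 0.039983; these sum to 0.091183.
Hence P(jar A | data) = (0.0512) / (0.091183) = 0.56151.

0.5615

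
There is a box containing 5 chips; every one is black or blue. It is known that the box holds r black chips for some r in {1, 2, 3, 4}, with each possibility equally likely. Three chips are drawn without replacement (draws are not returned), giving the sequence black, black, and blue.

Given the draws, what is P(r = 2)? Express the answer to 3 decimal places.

0.200

Under each hypothesis, the probability of the observed sequence is: P(data | r = 1) = (1/5)(0/4) = 0; P(data | r = 2) = (2/5)(1/4)(3/3) = 1/10; P(data | r = 3) = (3/5)(2/4)(2/3) = 1/5; P(data | r = 4) = (4/5)(3/4)(1/3) = 1/5.
The prior-weighted likelihoods are 1/4 · 0 = 0, 1/4 · 1/10 = 1/40, 1/4 · 1/5 = 1/20, 1/4 · 1/5 = 1/20; these sum to 1/8.
Hence P(r = 2 | data) = (1/40) / (1/8) = 1/5.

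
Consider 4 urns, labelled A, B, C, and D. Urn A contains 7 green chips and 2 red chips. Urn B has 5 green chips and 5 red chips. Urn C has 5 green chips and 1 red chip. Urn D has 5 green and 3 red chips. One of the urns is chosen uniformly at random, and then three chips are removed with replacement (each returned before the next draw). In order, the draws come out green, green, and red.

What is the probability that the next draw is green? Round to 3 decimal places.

0.681

Under each hypothesis, the probability of the observed sequence is: P(data | urn A) = (7/9)(7/9)(2/9) = 0.13443; P(data | urn B) = (5/10)(5/10)(5/10) = 0.125; P(data | urn C) = (5/6)(5/6)(1/6) = 0.11574; P(data | urn D) = (5/8)(5/8)(3/8) = 0.14648.
Multiplying each by its prior: 1/4 · 0.13443 = 0.033608, 1/4 · 0.125 = 0.03125, 1/4 · 0.11574 = 0.028935, 1/4 · 0.14648 = 0.036621; summing to 0.13041.
Normalising, the posterior is P(urn A | data) = 0.2577, P(urn B | data) = 0.23962, P(urn C | data) = 0.22187, P(urn D | data) = 0.28081.
Averaging over the posterior, P(green next | data) = (7/9)(0.2577) + (1/2)(0.23962) + (5/6)(0.22187) + (5/8)(0.28081) = 0.68064.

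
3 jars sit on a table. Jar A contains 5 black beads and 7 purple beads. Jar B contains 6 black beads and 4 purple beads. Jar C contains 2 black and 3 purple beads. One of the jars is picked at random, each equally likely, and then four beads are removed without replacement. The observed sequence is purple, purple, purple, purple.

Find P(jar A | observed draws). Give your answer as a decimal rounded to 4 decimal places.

0.9369

Under each hypothesis, the probability of the observed sequence is: P(data | jar A) = (7/12)(6/11)(5/10)(4/9) = 0.070707; P(data | jar B) = (4/10)(3/9)(2/8)(1/7) = 0.0047619; P(data | jar C) = (3/5)(2/4)(1/3)(0/2) = 0.
Weighting by the prior gives 1/3 · 0.070707 = 0.023569, 1/3 · 0.0047619 = 0.0015873, 1/3 · 0 = 0; with total 0.025156.
By Bayes' rule, P(jar A | data) = (0.023569) / (0.025156) = 0.9369.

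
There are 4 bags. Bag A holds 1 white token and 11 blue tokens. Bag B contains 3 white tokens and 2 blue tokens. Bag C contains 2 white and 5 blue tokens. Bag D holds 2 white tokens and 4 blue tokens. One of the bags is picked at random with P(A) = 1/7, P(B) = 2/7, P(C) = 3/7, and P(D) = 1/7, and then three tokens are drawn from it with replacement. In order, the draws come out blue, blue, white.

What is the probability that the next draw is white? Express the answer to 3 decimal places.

Compute the likelihood of the observed sequence for each case: P(data | bag A) = (11/12)(11/12)(1/12) = 0.070023; P(data | bag B) = (2/5)(2/5)(3/5) = 0.096; P(data | bag C) = (5/7)(5/7)(2/7) = 0.14577; P(data | bag D) = (4/6)(4/6)(2/6) = 0.14815.
Multiplying each by its prior: 1/7 · 0.070023 = 0.010003, 2/7 · 0.096 = 0.027429, 3/7 · 0.14577 = 0.062474, 1/7 · 0.14815 = 0.021164; summing to 0.12107.
Dividing through by the total gives posterior P(bag A | data) = 0.082624, P(bag B | data) = 0.22655, P(bag C | data) = 0.51602, P(bag D | data) = 0.17481.
Averaging over the posterior, P(white next | data) = (1/12)(0.082624) + (3/5)(0.22655) + (2/7)(0.51602) + (1/3)(0.17481) = 0.34852.

0.349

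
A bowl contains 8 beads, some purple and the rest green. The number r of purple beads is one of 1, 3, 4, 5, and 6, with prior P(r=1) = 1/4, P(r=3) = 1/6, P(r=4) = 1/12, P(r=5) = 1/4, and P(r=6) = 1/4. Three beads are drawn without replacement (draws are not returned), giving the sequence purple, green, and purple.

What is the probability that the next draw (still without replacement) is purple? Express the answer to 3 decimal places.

Compute the likelihood of the observed sequence for each case: P(data | r = 1) = (1/8)(7/7)(0/6) = 0; P(data | r = 3) = (3/8)(5/7)(2/6) = 5/56; P(data | r = 4) = (4/8)(4/7)(3/6) = 1/7; P(data | r = 5) = (5/8)(3/7)(4/6) = 5/28; P(data | r = 6) = (6/8)(2/7)(5/6) = 5/28.
The prior-weighted likelihoods are 1/4 · 0 = 0, 1/6 · 5/56 = 5/336, 1/12 · 1/7 = 1/84, 1/4 · 5/28 = 5/112, 1/4 · 5/28 = 5/112; summing to 13/112.
Dividing through by the total gives posterior P(r = 1 | data) = 0, P(r = 3 | data) = 5/39, P(r = 4 | data) = 4/39, P(r = 5 | data) = 5/13, P(r = 6 | data) = 5/13.
Averaging over the posterior, P(purple next | data) = (1/5)(5/39) + (2/5)(4/39) + (3/5)(5/13) + (4/5)(5/13) = 118/195.

0.605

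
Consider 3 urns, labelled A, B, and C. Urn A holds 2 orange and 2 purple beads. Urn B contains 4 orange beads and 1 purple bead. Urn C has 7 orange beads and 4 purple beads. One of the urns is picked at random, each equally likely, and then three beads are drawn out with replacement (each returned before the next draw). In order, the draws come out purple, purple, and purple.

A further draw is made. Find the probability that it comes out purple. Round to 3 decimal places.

The likelihood of the observed sequence under each hypothesis: P(data | urn A) = (2/4)(2/4)(2/4) = 0.125; P(data | urn B) = (1/5)(1/5)(1/5) = 0.008; P(data | urn C) = (4/11)(4/11)(4/11) = 0.048084.
The prior-weighted likelihoods are 1/3 · 0.125 = 0.041667, 1/3 · 0.008 = 0.0026667, 1/3 · 0.048084 = 0.016028; these sum to 0.060361.
Normalising, the posterior is P(urn A | data) = 0.69029, P(urn B | data) = 0.044178, P(urn C | data) = 0.26553.
Averaging over the posterior, P(purple next | data) = (1/2)(0.69029) + (1/5)(0.044178) + (4/11)(0.26553) = 0.45054.

0.451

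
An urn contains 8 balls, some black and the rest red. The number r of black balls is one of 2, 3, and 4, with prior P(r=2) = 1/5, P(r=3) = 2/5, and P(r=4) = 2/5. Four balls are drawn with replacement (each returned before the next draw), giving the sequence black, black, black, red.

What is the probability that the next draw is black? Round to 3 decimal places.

Under each hypothesis, the probability of the observed sequence is: P(data | r = 2) = (2/8)(2/8)(2/8)(6/8) = 0.011719; P(data | r = 3) = (3/8)(3/8)(3/8)(5/8) = 0.032959; P(data | r = 4) = (4/8)(4/8)(4/8)(4/8) = 0.0625.
The prior-weighted likelihoods are 1/5 · 0.011719 = 0.0023437, 2/5 · 0.032959 = 0.013184, 2/5 · 0.0625 = 0.025; with total 0.040527.
Dividing through by the total gives posterior P(r = 2 | data) = 0.057831, P(r = 3 | data) = 0.3253, P(r = 4 | data) = 0.61687.
So P(black next | data) = Σ P(black next | H) P(H | data) = (1/4)(0.057831) + (3/8)(0.3253) + (1/2)(0.61687) = 0.44488.

0.445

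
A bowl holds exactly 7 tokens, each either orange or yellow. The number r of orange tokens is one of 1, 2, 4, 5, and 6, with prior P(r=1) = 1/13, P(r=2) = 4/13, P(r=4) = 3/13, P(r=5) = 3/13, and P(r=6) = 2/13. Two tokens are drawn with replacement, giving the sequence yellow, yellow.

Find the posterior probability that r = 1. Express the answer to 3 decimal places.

For each hypothesis, P(data | H) works out to: P(data | r = 1) = (6/7)(6/7) = 36/49; P(data | r = 2) = (5/7)(5/7) = 25/49; P(data | r = 4) = (3/7)(3/7) = 9/49; P(data | r = 5) = (2/7)(2/7) = 4/49; P(data | r = 6) = (1/7)(1/7) = 1/49.
Weighting by the prior gives 1/13 · 36/49 = 36/637, 4/13 · 25/49 = 100/637, 3/13 · 9/49 = 27/637, 3/13 · 4/49 = 12/637, 2/13 · 1/49 = 2/637; these sum to 177/637.
By Bayes' rule, P(r = 1 | data) = (36/637) / (177/637) = 12/59.

0.203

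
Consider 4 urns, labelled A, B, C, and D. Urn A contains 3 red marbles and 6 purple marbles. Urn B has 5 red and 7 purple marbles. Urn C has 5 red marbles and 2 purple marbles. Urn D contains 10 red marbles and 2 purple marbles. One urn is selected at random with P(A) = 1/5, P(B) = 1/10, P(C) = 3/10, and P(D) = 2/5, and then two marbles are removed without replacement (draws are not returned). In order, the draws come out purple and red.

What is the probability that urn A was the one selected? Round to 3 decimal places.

0.240

Compute the likelihood of the observed sequence for each case: P(data | urn A) = (6/9)(3/8) = 0.25; P(data | urn B) = (7/12)(5/11) = 0.26515; P(data | urn C) = (2/7)(5/6) = 0.2381; P(data | urn D) = (2/12)(10/11) = 0.15152.
The prior-weighted likelihoods are 1/5 · 0.25 = 0.05, 1/10 · 0.26515 = 0.026515, 3/10 · 0.2381 = 0.071429, 2/5 · 0.15152 = 0.060606; summing to 0.20855.
So P(urn A | data) = (0.05) / (0.20855) = 0.23975.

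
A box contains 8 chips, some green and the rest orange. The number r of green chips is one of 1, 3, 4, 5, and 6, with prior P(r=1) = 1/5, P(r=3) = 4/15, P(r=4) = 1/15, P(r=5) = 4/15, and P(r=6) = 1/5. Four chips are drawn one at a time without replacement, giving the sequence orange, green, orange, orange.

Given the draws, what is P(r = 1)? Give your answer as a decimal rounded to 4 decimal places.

0.4023

For each hypothesis, P(data | H) works out to: P(data | r = 1) = (7/8)(1/7)(6/6)(5/5) = 0.125; P(data | r = 3) = (5/8)(3/7)(4/6)(3/5) = 0.10714; P(data | r = 4) = (4/8)(4/7)(3/6)(2/5) = 0.057143; P(data | r = 5) = (3/8)(5/7)(2/6)(1/5) = 0.017857; P(data | r = 6) = (2/8)(6/7)(1/6)(0/5) = 0.
Multiplying each by its prior: 1/5 · 0.125 = 0.025, 4/15 · 0.10714 = 0.028571, 1/15 · 0.057143 = 0.0038095, 4/15 · 0.017857 = 0.0047619, 1/5 · 0 = 0; these sum to 0.062143.
By Bayes' rule, P(r = 1 | data) = (0.025) / (0.062143) = 0.4023.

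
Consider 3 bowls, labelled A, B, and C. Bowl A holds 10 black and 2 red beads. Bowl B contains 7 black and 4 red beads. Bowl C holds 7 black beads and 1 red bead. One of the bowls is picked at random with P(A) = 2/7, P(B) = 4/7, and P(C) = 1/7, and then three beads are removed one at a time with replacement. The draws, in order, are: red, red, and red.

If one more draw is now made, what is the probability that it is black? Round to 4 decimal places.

The likelihood of the observed sequence under each hypothesis: P(data | bowl A) = (2/12)(2/12)(2/12) = 0.0046296; P(data | bowl B) = (4/11)(4/11)(4/11) = 0.048084; P(data | bowl C) = (1/8)(1/8)(1/8) = 0.0019531.
Multiplying each by its prior: 2/7 · 0.0046296 = 0.0013228, 4/7 · 0.048084 = 0.027477, 1/7 · 0.0019531 = 0.00027902; with total 0.029078.
Dividing through by the total gives posterior P(bowl A | data) = 0.045489, P(bowl B | data) = 0.94492, P(bowl C | data) = 0.0095954.
The predictive probability is P(black next | data) = (5/6)(0.045489) + (7/11)(0.94492) + (7/8)(0.0095954) = 0.64761.

0.6476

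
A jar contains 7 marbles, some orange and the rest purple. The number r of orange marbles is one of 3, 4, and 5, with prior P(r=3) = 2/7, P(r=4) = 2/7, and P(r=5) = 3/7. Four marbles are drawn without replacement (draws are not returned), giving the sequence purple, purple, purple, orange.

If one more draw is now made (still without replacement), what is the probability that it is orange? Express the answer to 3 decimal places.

0.750

The likelihood of the observed sequence under each hypothesis: P(data | r = 3) = (4/7)(3/6)(2/5)(3/4) = 3/35; P(data | r = 4) = (3/7)(2/6)(1/5)(4/4) = 1/35; P(data | r = 5) = (2/7)(1/6)(0/5) = 0.
Weighting by the prior gives 2/7 · 3/35 = 6/245, 2/7 · 1/35 = 2/245, 3/7 · 0 = 0; with total 8/245.
Dividing through by the total gives posterior P(r = 3 | data) = 3/4, P(r = 4 | data) = 1/4, P(r = 5 | data) = 0.
The predictive probability is P(orange next | data) = (2/3)(3/4) + (1)(1/4) = 3/4.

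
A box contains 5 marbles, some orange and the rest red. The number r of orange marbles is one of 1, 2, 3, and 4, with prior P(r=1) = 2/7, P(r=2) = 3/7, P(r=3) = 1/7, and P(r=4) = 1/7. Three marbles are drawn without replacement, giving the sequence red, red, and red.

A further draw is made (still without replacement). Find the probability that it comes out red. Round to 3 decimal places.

0.364

For each hypothesis, P(data | H) works out to: P(data | r = 1) = (4/5)(3/4)(2/3) = 2/5; P(data | r = 2) = (3/5)(2/4)(1/3) = 1/10; P(data | r = 3) = (2/5)(1/4)(0/3) = 0; P(data | r = 4) = (1/5)(0/4) = 0.
Multiplying each by its prior: 2/7 · 2/5 = 4/35, 3/7 · 1/10 = 3/70, 1/7 · 0 = 0, 1/7 · 0 = 0; summing to 11/70.
Normalising, the posterior is P(r = 1 | data) = 8/11, P(r = 2 | data) = 3/11, P(r = 3 | data) = 0, P(r = 4 | data) = 0.
So P(red next | data) = Σ P(red next | H) P(H | data) = (1/2)(8/11) + (0)(3/11) = 4/11.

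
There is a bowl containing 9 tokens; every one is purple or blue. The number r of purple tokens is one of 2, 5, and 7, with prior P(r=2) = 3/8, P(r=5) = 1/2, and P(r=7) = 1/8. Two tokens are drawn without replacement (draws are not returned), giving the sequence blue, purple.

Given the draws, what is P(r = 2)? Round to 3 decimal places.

0.309

Compute the likelihood of the observed sequence for each case: P(data | r = 2) = (7/9)(2/8) = 7/36; P(data | r = 5) = (4/9)(5/8) = 5/18; P(data | r = 7) = (2/9)(7/8) = 7/36.
Weighting by the prior gives 3/8 · 7/36 = 7/96, 1/2 · 5/18 = 5/36, 1/8 · 7/36 = 7/288; with total 17/72.
So P(r = 2 | data) = (7/96) / (17/72) = 21/68.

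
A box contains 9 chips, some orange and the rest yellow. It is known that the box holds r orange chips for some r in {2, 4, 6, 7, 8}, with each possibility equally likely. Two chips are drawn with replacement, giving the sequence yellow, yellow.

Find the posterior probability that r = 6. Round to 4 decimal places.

0.1023

For each hypothesis, P(data | H) works out to: P(data | r = 2) = (7/9)(7/9) = 49/81; P(data | r = 4) = (5/9)(5/9) = 25/81; P(data | r = 6) = (3/9)(3/9) = 1/9; P(data | r = 7) = (2/9)(2/9) = 4/81; P(data | r = 8) = (1/9)(1/9) = 1/81.
Weighting by the prior gives 1/5 · 49/81 = 49/405, 1/5 · 25/81 = 5/81, 1/5 · 1/9 = 1/45, 1/5 · 4/81 = 4/405, 1/5 · 1/81 = 1/405; with total 88/405.
Hence P(r = 6 | data) = (1/45) / (88/405) = 9/88.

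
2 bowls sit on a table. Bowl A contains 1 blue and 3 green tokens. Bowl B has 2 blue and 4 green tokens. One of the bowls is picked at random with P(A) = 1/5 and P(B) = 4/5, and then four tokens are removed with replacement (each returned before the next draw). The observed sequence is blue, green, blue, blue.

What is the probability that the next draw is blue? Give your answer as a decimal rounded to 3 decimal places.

Under each hypothesis, the probability of the observed sequence is: P(data | bowl A) = (1/4)(3/4)(1/4)(1/4) = 0.011719; P(data | bowl B) = (2/6)(4/6)(2/6)(2/6) = 0.024691.
Multiplying each by its prior: 1/5 · 0.011719 = 0.0023437, 4/5 · 0.024691 = 0.019753; these sum to 0.022097.
Normalising, the posterior is P(bowl A | data) = 0.10607, P(bowl B | data) = 0.89393.
Averaging over the posterior, P(blue next | data) = (1/4)(0.10607) + (1/3)(0.89393) = 0.32449.

0.324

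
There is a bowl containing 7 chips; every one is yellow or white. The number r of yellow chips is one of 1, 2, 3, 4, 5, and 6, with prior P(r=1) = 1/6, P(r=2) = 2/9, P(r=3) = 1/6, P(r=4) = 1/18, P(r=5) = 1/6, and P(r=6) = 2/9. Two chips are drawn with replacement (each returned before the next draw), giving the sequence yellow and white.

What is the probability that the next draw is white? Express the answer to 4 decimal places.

Compute the likelihood of the observed sequence for each case: P(data | r = 1) = (1/7)(6/7) = 6/49; P(data | r = 2) = (2/7)(5/7) = 10/49; P(data | r = 3) = (3/7)(4/7) = 12/49; P(data | r = 4) = (4/7)(3/7) = 12/49; P(data | r = 5) = (5/7)(2/7) = 10/49; P(data | r = 6) = (6/7)(1/7) = 6/49.
Multiplying each by its prior: 1/6 · 6/49 = 1/49, 2/9 · 10/49 = 20/441, 1/6 · 12/49 = 2/49, 1/18 · 12/49 = 2/147, 1/6 · 10/49 = 5/147, 2/9 · 6/49 = 4/147; these sum to 80/441.
Dividing through by the total gives posterior P(r = 1 | data) = 9/80, P(r = 2 | data) = 1/4, P(r = 3 | data) = 9/40, P(r = 4 | data) = 3/40, P(r = 5 | data) = 3/16, P(r = 6 | data) = 3/20.
Averaging over the posterior, P(white next | data) = (6/7)(9/80) + (5/7)(1/4) + (4/7)(9/40) + (3/7)(3/40) + (2/7)(3/16) + (1/7)(3/20) = 143/280.

0.5107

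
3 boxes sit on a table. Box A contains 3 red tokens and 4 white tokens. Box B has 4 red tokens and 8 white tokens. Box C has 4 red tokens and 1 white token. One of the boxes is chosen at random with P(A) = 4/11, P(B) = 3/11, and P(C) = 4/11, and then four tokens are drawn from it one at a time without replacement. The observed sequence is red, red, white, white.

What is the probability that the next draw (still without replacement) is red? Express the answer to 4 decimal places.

For each hypothesis, P(data | H) works out to: P(data | box A) = (3/7)(2/6)(4/5)(3/4) = 0.085714; P(data | box B) = (4/12)(3/11)(8/10)(7/9) = 0.056566; P(data | box C) = (4/5)(3/4)(1/3)(0/2) = 0.
Multiplying each by its prior: 4/11 · 0.085714 = 0.031169, 3/11 · 0.056566 = 0.015427, 4/11 · 0 = 0; summing to 0.046596.
Dividing through by the total gives posterior P(box A | data) = 0.66892, P(box B | data) = 0.33108, P(box C | data) = 0.
So P(red next | data) = Σ P(red next | H) P(H | data) = (1/3)(0.66892) + (1/4)(0.33108) = 0.30574.

0.3057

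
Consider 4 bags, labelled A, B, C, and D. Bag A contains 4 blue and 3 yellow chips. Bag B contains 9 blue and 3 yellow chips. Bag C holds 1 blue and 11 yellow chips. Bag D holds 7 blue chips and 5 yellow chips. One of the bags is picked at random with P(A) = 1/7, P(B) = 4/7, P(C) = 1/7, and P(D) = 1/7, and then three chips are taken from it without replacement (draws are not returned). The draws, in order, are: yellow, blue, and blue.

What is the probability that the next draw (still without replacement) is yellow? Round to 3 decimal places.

0.306

Compute the likelihood of the observed sequence for each case: P(data | bag A) = (3/7)(4/6)(3/5) = 0.17143; P(data | bag B) = (3/12)(9/11)(8/10) = 0.16364; P(data | bag C) = (11/12)(1/11)(0/10) = 0; P(data | bag D) = (5/12)(7/11)(6/10) = 0.15909.
The prior-weighted likelihoods are 1/7 · 0.17143 = 0.02449, 4/7 · 0.16364 = 0.093506, 1/7 · 0 = 0, 1/7 · 0.15909 = 0.022727; with total 0.14072.
Dividing through by the total gives posterior P(bag A | data) = 0.17403, P(bag B | data) = 0.66447, P(bag C | data) = 0, P(bag D | data) = 0.1615.
The predictive probability is P(yellow next | data) = (1/2)(0.17403) + (2/9)(0.66447) + (4/9)(0.1615) = 0.30645.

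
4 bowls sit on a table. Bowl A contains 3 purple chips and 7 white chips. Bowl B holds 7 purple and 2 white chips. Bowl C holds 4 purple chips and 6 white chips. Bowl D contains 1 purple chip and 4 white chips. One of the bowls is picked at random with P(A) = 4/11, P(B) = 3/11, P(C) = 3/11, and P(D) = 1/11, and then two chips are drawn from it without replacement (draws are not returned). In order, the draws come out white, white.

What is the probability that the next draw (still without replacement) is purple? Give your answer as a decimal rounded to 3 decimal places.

The likelihood of the observed sequence under each hypothesis: P(data | bowl A) = (7/10)(6/9) = 7/15; P(data | bowl B) = (2/9)(1/8) = 1/36; P(data | bowl C) = (6/10)(5/9) = 1/3; P(data | bowl D) = (4/5)(3/4) = 3/5.
Multiplying each by its prior: 4/11 · 7/15 = 28/165, 3/11 · 1/36 = 1/132, 3/11 · 1/3 = 1/11, 1/11 · 3/5 = 3/55; with total 71/220.
The posterior is then P(bowl A | data) = 112/213, P(bowl B | data) = 5/213, P(bowl C | data) = 20/71, P(bowl D | data) = 12/71.
The predictive probability is P(purple next | data) = (3/8)(112/213) + (1)(5/213) + (1/2)(20/71) + (1/3)(12/71) = 89/213.

0.418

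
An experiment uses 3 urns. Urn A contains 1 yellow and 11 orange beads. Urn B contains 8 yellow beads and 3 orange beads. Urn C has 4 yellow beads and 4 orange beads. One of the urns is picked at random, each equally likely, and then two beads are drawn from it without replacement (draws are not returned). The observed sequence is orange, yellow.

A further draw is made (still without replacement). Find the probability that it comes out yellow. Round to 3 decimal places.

0.532

For each hypothesis, P(data | H) works out to: P(data | urn A) = (11/12)(1/11) = 0.083333; P(data | urn B) = (3/11)(8/10) = 0.21818; P(data | urn C) = (4/8)(4/7) = 0.28571.
Multiplying each by its prior: 1/3 · 0.083333 = 0.027778, 1/3 · 0.21818 = 0.072727, 1/3 · 0.28571 = 0.095238; with total 0.19574.
The posterior is then P(urn A | data) = 0.14191, P(urn B | data) = 0.37154, P(urn C | data) = 0.48655.
So P(yellow next | data) = Σ P(yellow next | H) P(H | data) = (0)(0.14191) + (7/9)(0.37154) + (1/2)(0.48655) = 0.53225.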